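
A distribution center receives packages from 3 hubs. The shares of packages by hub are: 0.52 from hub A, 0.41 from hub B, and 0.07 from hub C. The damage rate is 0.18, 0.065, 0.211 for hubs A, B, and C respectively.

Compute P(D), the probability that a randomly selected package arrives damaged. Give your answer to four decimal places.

P(D) ≈ 0.1350

P(D) = P(D|A)·P(A) + P(D|B)·P(B) + P(D|C)·P(C)
      = 0.18·0.52 + 0.065·0.41 + 0.211·0.07
      = 0.0936 + 0.02665 + 0.01477 = 0.13502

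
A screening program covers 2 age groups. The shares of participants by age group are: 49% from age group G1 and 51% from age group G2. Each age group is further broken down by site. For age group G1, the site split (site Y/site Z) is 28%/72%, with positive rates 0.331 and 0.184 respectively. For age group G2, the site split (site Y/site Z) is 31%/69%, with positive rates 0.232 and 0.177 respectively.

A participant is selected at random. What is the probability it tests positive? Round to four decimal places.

0.2093

P(T|G1) = 0.28·0.331 + 0.72·0.184 = 0.09268 + 0.13248 = 0.22516
P(T|G2) = 0.31·0.232 + 0.69·0.177 = 0.07192 + 0.12213 = 0.19405
Then overall,
P(T) = 0.49·0.22516 + 0.51·0.19405
      = 0.1103284 + 0.0989655 = 0.2092939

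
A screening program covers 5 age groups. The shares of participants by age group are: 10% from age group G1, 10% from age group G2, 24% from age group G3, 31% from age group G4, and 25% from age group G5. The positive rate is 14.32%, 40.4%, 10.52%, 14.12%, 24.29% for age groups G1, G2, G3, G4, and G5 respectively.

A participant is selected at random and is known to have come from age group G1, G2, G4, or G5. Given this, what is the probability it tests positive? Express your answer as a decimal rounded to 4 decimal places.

P(T|S) ≈ 0.2095

Let S = {G1, G2, G4, G5}.
P(S) = 0.1 + 0.1 + 0.31 + 0.25 = 0.76.
P(T ∩ S) = 0.1432·0.1 + 0.404·0.1 + 0.1412·0.31 + 0.2429·0.25 = 0.01432 + 0.0404 + 0.043772 + 0.060725 = 0.159217.
P(T | S) = 0.159217 / 0.76 = 0.209496…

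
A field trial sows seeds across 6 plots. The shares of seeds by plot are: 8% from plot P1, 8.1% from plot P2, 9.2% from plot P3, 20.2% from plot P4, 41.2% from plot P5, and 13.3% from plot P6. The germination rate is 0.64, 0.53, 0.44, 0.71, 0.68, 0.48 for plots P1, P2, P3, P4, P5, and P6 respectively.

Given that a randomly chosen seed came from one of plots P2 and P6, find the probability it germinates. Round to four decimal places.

0.4989

Let S = {P2, P6}.
P(S) = 0.081 + 0.133 = 0.214.
P(G ∩ S) = 0.53·0.081 + 0.48·0.133 = 0.04293 + 0.06384 = 0.10677.
P(G | S) = 0.10677 / 0.214 = 0.498925…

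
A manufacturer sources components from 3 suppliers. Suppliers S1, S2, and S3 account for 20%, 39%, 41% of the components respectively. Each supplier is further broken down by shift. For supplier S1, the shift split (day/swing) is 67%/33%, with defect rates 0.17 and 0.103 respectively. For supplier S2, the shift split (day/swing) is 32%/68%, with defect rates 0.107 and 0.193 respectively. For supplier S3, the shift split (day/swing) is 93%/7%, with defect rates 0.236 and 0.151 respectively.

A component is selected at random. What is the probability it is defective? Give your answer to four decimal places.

P(D) ≈ 0.1884

P(D|S1) = 0.67·0.17 + 0.33·0.103 = 0.1139 + 0.03399 = 0.14789
P(D|S2) = 0.32·0.107 + 0.68·0.193 = 0.03424 + 0.13124 = 0.16548
P(D|S3) = 0.93·0.236 + 0.07·0.151 = 0.21948 + 0.01057 = 0.23005
Then overall,
P(D) = 0.2·0.14789 + 0.39·0.16548 + 0.41·0.23005
      = 0.029578 + 0.0645372 + 0.0943205 = 0.1884357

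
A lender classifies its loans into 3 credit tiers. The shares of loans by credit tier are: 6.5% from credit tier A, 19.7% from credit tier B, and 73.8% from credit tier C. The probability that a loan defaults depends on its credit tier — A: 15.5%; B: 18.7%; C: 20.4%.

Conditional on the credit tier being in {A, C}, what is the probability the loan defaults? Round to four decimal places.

Let S = {A, C}.
P(S) = 0.065 + 0.738 = 0.803.
P(D ∩ S) = 0.155·0.065 + 0.204·0.738 = 0.010075 + 0.150552 = 0.160627.
P(D | S) = 0.160627 / 0.803 = 0.200034…

0.2000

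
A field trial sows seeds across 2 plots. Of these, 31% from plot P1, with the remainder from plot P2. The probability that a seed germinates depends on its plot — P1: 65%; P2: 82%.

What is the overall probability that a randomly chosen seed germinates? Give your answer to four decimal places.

0.7673

P(P2) = 1 − (0.31) = 0.69.
Summing over the partition,
P(G) = P(G|P1)·P(P1) + P(G|P2)·P(P2)
      = 0.65·0.31 + 0.82·0.69
      = 0.2015 + 0.5658 = 0.7673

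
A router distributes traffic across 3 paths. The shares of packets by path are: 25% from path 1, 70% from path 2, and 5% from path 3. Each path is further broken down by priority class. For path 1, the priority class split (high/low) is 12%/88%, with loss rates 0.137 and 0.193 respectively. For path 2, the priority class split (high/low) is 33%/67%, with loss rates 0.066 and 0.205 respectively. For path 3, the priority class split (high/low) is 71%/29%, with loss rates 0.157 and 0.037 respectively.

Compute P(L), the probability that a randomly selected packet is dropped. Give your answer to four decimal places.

P(L) ≈ 0.1641

P(L|1) = 0.12·0.137 + 0.88·0.193 = 0.01644 + 0.16984 = 0.18628
P(L|2) = 0.33·0.066 + 0.67·0.205 = 0.02178 + 0.13735 = 0.15913
P(L|3) = 0.71·0.157 + 0.29·0.037 = 0.11147 + 0.01073 = 0.1222
Then overall,
P(L) = 0.25·0.18628 + 0.7·0.15913 + 0.05·0.1222
      = 0.04657 + 0.111391 + 0.00611 = 0.164071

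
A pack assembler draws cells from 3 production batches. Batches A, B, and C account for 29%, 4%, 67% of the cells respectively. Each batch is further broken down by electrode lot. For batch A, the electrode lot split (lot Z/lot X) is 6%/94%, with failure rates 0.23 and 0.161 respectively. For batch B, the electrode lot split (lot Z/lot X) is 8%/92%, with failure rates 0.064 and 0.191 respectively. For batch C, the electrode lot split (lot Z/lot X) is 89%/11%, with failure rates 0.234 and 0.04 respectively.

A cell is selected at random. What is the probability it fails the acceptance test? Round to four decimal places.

P(F) ≈ 0.1976

P(F|A) = 0.06·0.23 + 0.94·0.161 = 0.0138 + 0.15134 = 0.16514
P(F|B) = 0.08·0.064 + 0.92·0.191 = 0.00512 + 0.17572 = 0.18084
P(F|C) = 0.89·0.234 + 0.11·0.04 = 0.20826 + 0.0044 = 0.21266
Then overall,
P(F) = 0.29·0.16514 + 0.04·0.18084 + 0.67·0.21266
      = 0.0478906 + 0.0072336 + 0.1424822 = 0.1976064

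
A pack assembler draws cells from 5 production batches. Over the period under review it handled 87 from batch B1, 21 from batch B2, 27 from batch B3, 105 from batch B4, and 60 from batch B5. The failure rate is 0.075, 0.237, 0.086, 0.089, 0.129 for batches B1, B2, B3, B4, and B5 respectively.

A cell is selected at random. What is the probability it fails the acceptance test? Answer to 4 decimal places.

Total: 87 + 21 + 27 + 105 + 60 = 300.
P(B1) = 87/300 = 0.29. P(B2) = 21/300 = 0.07. P(B3) = 27/300 = 0.09. P(B4) = 105/300 = 0.35. P(B5) = 60/300 = 0.2.
Summing over the partition,
P(F) = P(F|B1)·P(B1) + P(F|B2)·P(B2) + P(F|B3)·P(B3) + P(F|B4)·P(B4) + P(F|B5)·P(B5)
      = 0.075·0.29 + 0.237·0.07 + 0.086·0.09 + 0.089·0.35 + 0.129·0.2
      = 0.02175 + 0.01659 + 0.00774 + 0.03115 + 0.0258 = 0.10303

0.1030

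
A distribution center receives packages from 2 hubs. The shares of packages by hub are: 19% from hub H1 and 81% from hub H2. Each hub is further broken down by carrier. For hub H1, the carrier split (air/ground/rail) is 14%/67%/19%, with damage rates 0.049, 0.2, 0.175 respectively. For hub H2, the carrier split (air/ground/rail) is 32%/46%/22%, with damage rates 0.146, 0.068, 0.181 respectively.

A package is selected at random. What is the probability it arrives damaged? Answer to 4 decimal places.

P(D|H1) = 0.14·0.049 + 0.67·0.2 + 0.19·0.175 = 0.00686 + 0.134 + 0.03325 = 0.17411
P(D|H2) = 0.32·0.146 + 0.46·0.068 + 0.22·0.181 = 0.04672 + 0.03128 + 0.03982 = 0.11782
By total probability over the outer partition,
P(D) = 0.19·0.17411 + 0.81·0.11782
      = 0.0330809 + 0.0954342 = 0.1285151

P(D) ≈ 0.1285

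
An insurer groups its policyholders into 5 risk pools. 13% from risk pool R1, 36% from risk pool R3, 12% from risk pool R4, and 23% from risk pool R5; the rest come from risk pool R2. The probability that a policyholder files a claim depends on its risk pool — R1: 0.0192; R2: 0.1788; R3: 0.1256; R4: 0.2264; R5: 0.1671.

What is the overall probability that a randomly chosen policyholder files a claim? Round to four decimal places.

P(R2) = 1 − (0.13 + 0.36 + 0.12 + 0.23) = 0.16.
P(C) = P(C|R1)·P(R1) + P(C|R2)·P(R2) + P(C|R3)·P(R3) + P(C|R4)·P(R4) + P(C|R5)·P(R5)
      = 0.0192·0.13 + 0.1788·0.16 + 0.1256·0.36 + 0.2264·0.12 + 0.1671·0.23
      = 0.002496 + 0.028608 + 0.045216 + 0.027168 + 0.038433 = 0.141921

0.1419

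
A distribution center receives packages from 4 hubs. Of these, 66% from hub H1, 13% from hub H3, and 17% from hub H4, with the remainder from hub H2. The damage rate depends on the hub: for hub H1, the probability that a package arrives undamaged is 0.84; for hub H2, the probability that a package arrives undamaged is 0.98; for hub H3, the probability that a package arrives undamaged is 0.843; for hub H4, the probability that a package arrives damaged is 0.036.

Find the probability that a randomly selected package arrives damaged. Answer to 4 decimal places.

P(H2) = 1 − (0.66 + 0.13 + 0.17) = 0.04.
P(D|H1) = 1 − 0.84 = 0.16.
P(D|H2) = 1 − 0.98 = 0.02.
P(D|H3) = 1 − 0.843 = 0.157.
By the law of total probability,
P(D) = P(D|H1)·P(H1) + P(D|H2)·P(H2) + P(D|H3)·P(H3) + P(D|H4)·P(H4)
      = 0.16·0.66 + 0.02·0.04 + 0.157·0.13 + 0.036·0.17
      = 0.1056 + 0.0008 + 0.02041 + 0.00612 = 0.13293

P(D) ≈ 0.1329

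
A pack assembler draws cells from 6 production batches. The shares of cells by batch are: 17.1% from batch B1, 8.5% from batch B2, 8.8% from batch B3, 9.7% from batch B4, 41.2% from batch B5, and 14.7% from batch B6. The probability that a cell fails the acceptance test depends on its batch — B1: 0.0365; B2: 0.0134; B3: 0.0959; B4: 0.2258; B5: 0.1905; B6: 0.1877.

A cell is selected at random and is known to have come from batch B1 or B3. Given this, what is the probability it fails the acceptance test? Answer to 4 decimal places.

P(F|S) ≈ 0.0567

Let S = {B1, B3}.
P(S) = 0.171 + 0.088 = 0.259.
P(F ∩ S) = 0.0365·0.171 + 0.0959·0.088 = 0.0062415 + 0.0084392 = 0.0146807.
P(F | S) = 0.0146807 / 0.259 = 0.056682…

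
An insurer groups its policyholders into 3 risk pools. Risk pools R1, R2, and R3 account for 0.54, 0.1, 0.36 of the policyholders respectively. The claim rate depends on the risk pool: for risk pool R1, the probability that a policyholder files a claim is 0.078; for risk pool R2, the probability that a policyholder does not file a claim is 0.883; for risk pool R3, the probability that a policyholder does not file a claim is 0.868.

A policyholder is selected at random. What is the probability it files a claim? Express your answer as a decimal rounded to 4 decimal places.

P(C|R2) = 1 − 0.883 = 0.117.
P(C|R3) = 1 − 0.868 = 0.132.
Using total probability over the partition,
P(C) = P(C|R1)·P(R1) + P(C|R2)·P(R2) + P(C|R3)·P(R3)
      = 0.078·0.54 + 0.117·0.1 + 0.132·0.36
      = 0.04212 + 0.0117 + 0.04752 = 0.10134

0.1013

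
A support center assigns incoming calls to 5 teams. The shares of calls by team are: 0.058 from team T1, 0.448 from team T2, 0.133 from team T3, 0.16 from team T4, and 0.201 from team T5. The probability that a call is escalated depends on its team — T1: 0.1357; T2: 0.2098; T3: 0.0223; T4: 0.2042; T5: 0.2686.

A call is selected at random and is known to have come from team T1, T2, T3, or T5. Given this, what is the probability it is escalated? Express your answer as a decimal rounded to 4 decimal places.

0.1891

Let S = {T1, T2, T3, T5}.
P(S) = 0.058 + 0.448 + 0.133 + 0.201 = 0.84.
P(E ∩ S) = 0.1357·0.058 + 0.2098·0.448 + 0.0223·0.133 + 0.2686·0.201 = 0.0078706 + 0.0939904 + 0.0029659 + 0.0539886 = 0.1588155.
P(E | S) = 0.1588155 / 0.84 = 0.189066…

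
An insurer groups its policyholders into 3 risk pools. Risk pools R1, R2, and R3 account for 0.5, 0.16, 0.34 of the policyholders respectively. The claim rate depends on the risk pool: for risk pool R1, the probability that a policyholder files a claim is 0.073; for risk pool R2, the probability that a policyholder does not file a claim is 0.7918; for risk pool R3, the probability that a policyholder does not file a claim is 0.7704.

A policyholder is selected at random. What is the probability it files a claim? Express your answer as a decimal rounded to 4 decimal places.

P(C|R2) = 1 − 0.7918 = 0.2082.
P(C|R3) = 1 − 0.7704 = 0.2296.
P(C) = P(C|R1)·P(R1) + P(C|R2)·P(R2) + P(C|R3)·P(R3)
      = 0.073·0.5 + 0.2082·0.16 + 0.2296·0.34
      = 0.0365 + 0.033312 + 0.078064 = 0.147876

0.1479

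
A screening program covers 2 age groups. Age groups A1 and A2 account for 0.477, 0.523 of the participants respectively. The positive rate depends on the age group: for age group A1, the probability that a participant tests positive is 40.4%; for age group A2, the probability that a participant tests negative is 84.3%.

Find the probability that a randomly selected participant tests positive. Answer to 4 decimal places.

P(T|A2) = 1 − 0.843 = 0.157.
By the law of total probability,
P(T) = P(T|A1)·P(A1) + P(T|A2)·P(A2)
      = 0.404·0.477 + 0.157·0.523
      = 0.192708 + 0.082111 = 0.274819

0.2748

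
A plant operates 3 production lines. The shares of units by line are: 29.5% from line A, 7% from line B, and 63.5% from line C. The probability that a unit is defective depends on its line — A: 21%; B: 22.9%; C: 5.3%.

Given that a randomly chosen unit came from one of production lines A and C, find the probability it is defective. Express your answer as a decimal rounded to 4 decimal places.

P(D|S) ≈ 0.1028

Let S = {A, C}.
P(S) = 0.295 + 0.635 = 0.93.
P(D ∩ S) = 0.21·0.295 + 0.053·0.635 = 0.06195 + 0.033655 = 0.095605.
P(D | S) = 0.095605 / 0.93 = 0.102801…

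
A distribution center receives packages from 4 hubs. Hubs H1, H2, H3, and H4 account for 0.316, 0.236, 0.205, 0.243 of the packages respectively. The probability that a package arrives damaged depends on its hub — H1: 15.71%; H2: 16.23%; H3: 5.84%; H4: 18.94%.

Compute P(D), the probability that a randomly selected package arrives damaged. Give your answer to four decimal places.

P(D) ≈ 0.1459

P(D) = P(D|H1)·P(H1) + P(D|H2)·P(H2) + P(D|H3)·P(H3) + P(D|H4)·P(H4)
      = 0.1571·0.316 + 0.1623·0.236 + 0.0584·0.205 + 0.1894·0.243
      = 0.0496436 + 0.0383028 + 0.011972 + 0.0460242 = 0.1459426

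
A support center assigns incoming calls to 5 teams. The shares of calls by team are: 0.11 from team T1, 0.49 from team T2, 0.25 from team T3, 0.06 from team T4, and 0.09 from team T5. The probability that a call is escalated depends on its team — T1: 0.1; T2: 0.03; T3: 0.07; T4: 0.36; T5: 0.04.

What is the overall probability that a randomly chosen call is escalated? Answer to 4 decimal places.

P(E) ≈ 0.0684

P(E) = P(E|T1)·P(T1) + P(E|T2)·P(T2) + P(E|T3)·P(T3) + P(E|T4)·P(T4) + P(E|T5)·P(T5)
      = 0.1·0.11 + 0.03·0.49 + 0.07·0.25 + 0.36·0.06 + 0.04·0.09
      = 0.011 + 0.0147 + 0.0175 + 0.0216 + 0.0036 = 0.0684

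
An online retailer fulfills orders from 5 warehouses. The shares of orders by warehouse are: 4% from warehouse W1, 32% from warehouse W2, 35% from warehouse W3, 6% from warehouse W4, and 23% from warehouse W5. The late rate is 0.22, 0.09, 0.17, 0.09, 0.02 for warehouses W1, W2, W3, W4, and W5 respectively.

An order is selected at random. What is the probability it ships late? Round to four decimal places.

P(L) = P(L|W1)·P(W1) + P(L|W2)·P(W2) + P(L|W3)·P(W3) + P(L|W4)·P(W4) + P(L|W5)·P(W5)
      = 0.22·0.04 + 0.09·0.32 + 0.17·0.35 + 0.09·0.06 + 0.02·0.23
      = 0.0088 + 0.0288 + 0.0595 + 0.0054 + 0.0046 = 0.1071

0.1071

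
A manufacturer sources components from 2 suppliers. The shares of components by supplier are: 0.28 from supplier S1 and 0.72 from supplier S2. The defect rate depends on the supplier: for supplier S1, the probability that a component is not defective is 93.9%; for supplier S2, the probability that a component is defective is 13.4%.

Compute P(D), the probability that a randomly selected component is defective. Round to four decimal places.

P(D) ≈ 0.1136

P(D|S1) = 1 − 0.939 = 0.061.
P(D) = P(D|S1)·P(S1) + P(D|S2)·P(S2)
      = 0.061·0.28 + 0.134·0.72
      = 0.01708 + 0.09648 = 0.11356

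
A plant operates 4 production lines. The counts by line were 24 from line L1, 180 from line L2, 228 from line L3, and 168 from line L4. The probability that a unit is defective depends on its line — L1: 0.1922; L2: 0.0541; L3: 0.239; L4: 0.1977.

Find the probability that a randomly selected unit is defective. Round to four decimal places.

Total: 24 + 180 + 228 + 168 = 600.
P(L1) = 24/600 = 0.04. P(L2) = 180/600 = 0.3. P(L3) = 228/600 = 0.38. P(L4) = 168/600 = 0.28.
P(D) = P(D|L1)·P(L1) + P(D|L2)·P(L2) + P(D|L3)·P(L3) + P(D|L4)·P(L4)
      = 0.1922·0.04 + 0.0541·0.3 + 0.239·0.38 + 0.1977·0.28
      = 0.007688 + 0.01623 + 0.09082 + 0.055356 = 0.170094

0.1701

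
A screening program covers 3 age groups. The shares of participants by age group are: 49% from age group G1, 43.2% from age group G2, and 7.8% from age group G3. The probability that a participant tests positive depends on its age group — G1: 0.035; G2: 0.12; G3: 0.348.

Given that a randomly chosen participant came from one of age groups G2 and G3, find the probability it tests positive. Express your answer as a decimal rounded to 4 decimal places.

0.1549

Let S = {G2, G3}.
P(S) = 0.432 + 0.078 = 0.51.
P(T ∩ S) = 0.12·0.432 + 0.348·0.078 = 0.05184 + 0.027144 = 0.078984.
P(T | S) = 0.078984 / 0.51 = 0.154871…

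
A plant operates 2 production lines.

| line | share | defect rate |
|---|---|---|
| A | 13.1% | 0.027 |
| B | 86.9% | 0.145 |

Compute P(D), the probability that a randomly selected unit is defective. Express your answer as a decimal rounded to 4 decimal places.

P(D) ≈ 0.1295

P(D) = P(D|A)·P(A) + P(D|B)·P(B)
      = 0.027·0.131 + 0.145·0.869
      = 0.003537 + 0.126005 = 0.129542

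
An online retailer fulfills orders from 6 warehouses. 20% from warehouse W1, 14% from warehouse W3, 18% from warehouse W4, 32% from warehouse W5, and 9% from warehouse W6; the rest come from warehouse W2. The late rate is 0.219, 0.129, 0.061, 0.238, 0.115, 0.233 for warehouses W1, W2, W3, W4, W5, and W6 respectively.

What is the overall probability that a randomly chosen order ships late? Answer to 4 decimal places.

P(L) ≈ 0.1620

P(W2) = 1 − (0.2 + 0.14 + 0.18 + 0.32 + 0.09) = 0.07.
Summing over the partition,
P(L) = P(L|W1)·P(W1) + P(L|W2)·P(W2) + P(L|W3)·P(W3) + P(L|W4)·P(W4) + P(L|W5)·P(W5) + P(L|W6)·P(W6)
      = 0.219·0.2 + 0.129·0.07 + 0.061·0.14 + 0.238·0.18 + 0.115·0.32 + 0.233·0.09
      = 0.0438 + 0.00903 + 0.00854 + 0.04284 + 0.0368 + 0.02097 = 0.16198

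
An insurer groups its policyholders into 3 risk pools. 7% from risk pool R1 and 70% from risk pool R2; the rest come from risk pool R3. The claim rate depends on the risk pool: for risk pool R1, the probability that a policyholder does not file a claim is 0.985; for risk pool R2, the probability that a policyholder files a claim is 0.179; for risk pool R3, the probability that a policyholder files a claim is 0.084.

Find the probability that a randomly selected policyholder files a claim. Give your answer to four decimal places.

P(R3) = 1 − (0.07 + 0.7) = 0.23.
P(C|R1) = 1 − 0.985 = 0.015.
P(C) = P(C|R1)·P(R1) + P(C|R2)·P(R2) + P(C|R3)·P(R3)
      = 0.015·0.07 + 0.179·0.7 + 0.084·0.23
      = 0.00105 + 0.1253 + 0.01932 = 0.14567

0.1457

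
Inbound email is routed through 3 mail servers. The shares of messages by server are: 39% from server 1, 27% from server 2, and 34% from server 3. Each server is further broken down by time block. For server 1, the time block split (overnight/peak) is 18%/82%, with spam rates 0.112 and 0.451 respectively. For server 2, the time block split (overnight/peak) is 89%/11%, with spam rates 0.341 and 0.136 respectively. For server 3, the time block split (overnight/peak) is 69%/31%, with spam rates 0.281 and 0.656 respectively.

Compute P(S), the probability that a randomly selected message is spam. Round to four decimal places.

0.3731

P(S|1) = 0.18·0.112 + 0.82·0.451 = 0.02016 + 0.36982 = 0.38998
P(S|2) = 0.89·0.341 + 0.11·0.136 = 0.30349 + 0.01496 = 0.31845
P(S|3) = 0.69·0.281 + 0.31·0.656 = 0.19389 + 0.20336 = 0.39725
Then overall,
P(S) = 0.39·0.38998 + 0.27·0.31845 + 0.34·0.39725
      = 0.1520922 + 0.0859815 + 0.135065 = 0.3731387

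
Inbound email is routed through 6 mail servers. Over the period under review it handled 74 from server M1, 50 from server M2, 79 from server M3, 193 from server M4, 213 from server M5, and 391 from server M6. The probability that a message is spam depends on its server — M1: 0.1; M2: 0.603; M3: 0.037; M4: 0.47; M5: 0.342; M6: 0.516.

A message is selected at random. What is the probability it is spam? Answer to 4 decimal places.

Total: 74 + 50 + 79 + 193 + 213 + 391 = 1000.
P(M1) = 74/1000 = 0.074. P(M2) = 50/1000 = 0.05. P(M3) = 79/1000 = 0.079. P(M4) = 193/1000 = 0.193. P(M5) = 213/1000 = 0.213. P(M6) = 391/1000 = 0.391.
P(S) = P(S|M1)·P(M1) + P(S|M2)·P(M2) + P(S|M3)·P(M3) + P(S|M4)·P(M4) + P(S|M5)·P(M5) + P(S|M6)·P(M6)
      = 0.1·0.074 + 0.603·0.05 + 0.037·0.079 + 0.47·0.193 + 0.342·0.213 + 0.516·0.391
      = 0.0074 + 0.03015 + 0.002923 + 0.09071 + 0.072846 + 0.201756 = 0.405785

P(S) ≈ 0.4058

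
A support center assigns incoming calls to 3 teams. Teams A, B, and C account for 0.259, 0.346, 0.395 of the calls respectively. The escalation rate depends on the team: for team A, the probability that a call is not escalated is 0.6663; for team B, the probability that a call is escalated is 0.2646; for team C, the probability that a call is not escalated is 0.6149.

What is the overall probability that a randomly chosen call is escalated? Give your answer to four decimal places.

P(E|A) = 1 − 0.6663 = 0.3337.
P(E|C) = 1 − 0.6149 = 0.3851.
P(E) = P(E|A)·P(A) + P(E|B)·P(B) + P(E|C)·P(C)
      = 0.3337·0.259 + 0.2646·0.346 + 0.3851·0.395
      = 0.0864283 + 0.0915516 + 0.1521145 = 0.3300944

0.3301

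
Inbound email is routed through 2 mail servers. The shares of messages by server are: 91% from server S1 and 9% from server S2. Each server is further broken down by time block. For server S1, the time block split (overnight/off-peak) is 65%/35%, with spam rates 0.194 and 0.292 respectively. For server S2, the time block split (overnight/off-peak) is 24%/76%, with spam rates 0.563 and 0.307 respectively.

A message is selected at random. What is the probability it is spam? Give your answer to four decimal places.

P(S|S1) = 0.65·0.194 + 0.35·0.292 = 0.1261 + 0.1022 = 0.2283
P(S|S2) = 0.24·0.563 + 0.76·0.307 = 0.13512 + 0.23332 = 0.36844
By total probability over the outer partition,
P(S) = 0.91·0.2283 + 0.09·0.36844
      = 0.207753 + 0.0331596 = 0.2409126

0.2409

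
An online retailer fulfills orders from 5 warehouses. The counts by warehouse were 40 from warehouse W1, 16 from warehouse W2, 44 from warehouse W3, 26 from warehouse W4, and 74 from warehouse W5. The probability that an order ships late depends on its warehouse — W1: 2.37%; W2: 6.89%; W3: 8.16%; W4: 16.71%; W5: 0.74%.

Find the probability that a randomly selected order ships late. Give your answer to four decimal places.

P(L) ≈ 0.0527

Total: 40 + 16 + 44 + 26 + 74 = 200.
P(W1) = 40/200 = 0.2. P(W2) = 16/200 = 0.08. P(W3) = 44/200 = 0.22. P(W4) = 26/200 = 0.13. P(W5) = 74/200 = 0.37.
Summing over the partition,
P(L) = P(L|W1)·P(W1) + P(L|W2)·P(W2) + P(L|W3)·P(W3) + P(L|W4)·P(W4) + P(L|W5)·P(W5)
      = 0.0237·0.2 + 0.0689·0.08 + 0.0816·0.22 + 0.1671·0.13 + 0.0074·0.37
      = 0.00474 + 0.005512 + 0.017952 + 0.021723 + 0.002738 = 0.052665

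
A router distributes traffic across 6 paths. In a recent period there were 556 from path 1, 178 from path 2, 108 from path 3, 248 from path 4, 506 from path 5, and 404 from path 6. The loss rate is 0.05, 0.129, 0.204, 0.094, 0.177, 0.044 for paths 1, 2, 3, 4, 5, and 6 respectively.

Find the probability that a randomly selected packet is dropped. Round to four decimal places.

0.1017

Total: 556 + 178 + 108 + 248 + 506 + 404 = 2000.
P(1) = 556/2000 = 0.278. P(2) = 178/2000 = 0.089. P(3) = 108/2000 = 0.054. P(4) = 248/2000 = 0.124. P(5) = 506/2000 = 0.253. P(6) = 404/2000 = 0.202.
P(L) = P(L|1)·P(1) + P(L|2)·P(2) + P(L|3)·P(3) + P(L|4)·P(4) + P(L|5)·P(5) + P(L|6)·P(6)
      = 0.05·0.278 + 0.129·0.089 + 0.204·0.054 + 0.094·0.124 + 0.177·0.253 + 0.044·0.202
      = 0.0139 + 0.011481 + 0.011016 + 0.011656 + 0.044781 + 0.008888 = 0.101722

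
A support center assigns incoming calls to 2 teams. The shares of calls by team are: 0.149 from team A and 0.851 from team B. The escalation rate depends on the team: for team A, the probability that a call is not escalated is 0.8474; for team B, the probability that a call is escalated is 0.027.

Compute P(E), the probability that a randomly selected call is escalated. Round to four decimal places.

P(E|A) = 1 − 0.8474 = 0.1526.
P(E) = P(E|A)·P(A) + P(E|B)·P(B)
      = 0.1526·0.149 + 0.027·0.851
      = 0.0227374 + 0.022977 = 0.0457144

0.0457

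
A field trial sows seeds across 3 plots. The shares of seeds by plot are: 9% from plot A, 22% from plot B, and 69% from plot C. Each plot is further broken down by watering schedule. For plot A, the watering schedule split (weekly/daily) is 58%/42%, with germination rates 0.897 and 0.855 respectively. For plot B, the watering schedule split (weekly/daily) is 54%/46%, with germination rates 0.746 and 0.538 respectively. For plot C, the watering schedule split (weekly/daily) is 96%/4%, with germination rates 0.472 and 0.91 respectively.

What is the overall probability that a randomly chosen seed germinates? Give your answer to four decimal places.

P(G) ≈ 0.5600

P(G|A) = 0.58·0.897 + 0.42·0.855 = 0.52026 + 0.3591 = 0.87936
P(G|B) = 0.54·0.746 + 0.46·0.538 = 0.40284 + 0.24748 = 0.65032
P(G|C) = 0.96·0.472 + 0.04·0.91 = 0.45312 + 0.0364 = 0.48952
Then overall,
P(G) = 0.09·0.87936 + 0.22·0.65032 + 0.69·0.48952
      = 0.0791424 + 0.1430704 + 0.3377688 = 0.5599816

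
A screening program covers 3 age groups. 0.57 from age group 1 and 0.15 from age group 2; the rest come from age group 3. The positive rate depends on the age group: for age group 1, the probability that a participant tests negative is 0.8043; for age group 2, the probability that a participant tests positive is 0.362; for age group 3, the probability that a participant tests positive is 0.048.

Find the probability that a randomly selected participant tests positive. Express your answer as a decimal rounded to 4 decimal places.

0.1793

P(3) = 1 − (0.57 + 0.15) = 0.28.
P(T|1) = 1 − 0.8043 = 0.1957.
P(T) = P(T|1)·P(1) + P(T|2)·P(2) + P(T|3)·P(3)
      = 0.1957·0.57 + 0.362·0.15 + 0.048·0.28
      = 0.111549 + 0.0543 + 0.01344 = 0.179289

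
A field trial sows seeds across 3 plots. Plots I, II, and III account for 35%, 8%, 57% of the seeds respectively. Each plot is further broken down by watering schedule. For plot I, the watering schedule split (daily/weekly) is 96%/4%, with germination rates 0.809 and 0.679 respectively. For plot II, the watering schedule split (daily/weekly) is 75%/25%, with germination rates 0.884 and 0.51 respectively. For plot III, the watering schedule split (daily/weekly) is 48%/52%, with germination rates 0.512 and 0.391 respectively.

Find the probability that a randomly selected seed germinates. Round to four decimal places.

P(G) ≈ 0.6005

P(G|I) = 0.96·0.809 + 0.04·0.679 = 0.77664 + 0.02716 = 0.8038
P(G|II) = 0.75·0.884 + 0.25·0.51 = 0.663 + 0.1275 = 0.7905
P(G|III) = 0.48·0.512 + 0.52·0.391 = 0.24576 + 0.20332 = 0.44908
By total probability over the outer partition,
P(G) = 0.35·0.8038 + 0.08·0.7905 + 0.57·0.44908
      = 0.28133 + 0.06324 + 0.2559756 = 0.6005456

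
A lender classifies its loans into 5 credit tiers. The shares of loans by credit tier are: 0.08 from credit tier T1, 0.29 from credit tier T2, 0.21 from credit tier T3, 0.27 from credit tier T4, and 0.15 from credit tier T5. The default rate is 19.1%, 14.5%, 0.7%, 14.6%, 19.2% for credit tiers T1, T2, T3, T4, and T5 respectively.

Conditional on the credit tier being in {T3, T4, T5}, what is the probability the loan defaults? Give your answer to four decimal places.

Let S = {T3, T4, T5}.
P(S) = 0.21 + 0.27 + 0.15 = 0.63.
P(D ∩ S) = 0.007·0.21 + 0.146·0.27 + 0.192·0.15 = 0.00147 + 0.03942 + 0.0288 = 0.06969.
P(D | S) = 0.06969 / 0.63 = 0.110619…

0.1106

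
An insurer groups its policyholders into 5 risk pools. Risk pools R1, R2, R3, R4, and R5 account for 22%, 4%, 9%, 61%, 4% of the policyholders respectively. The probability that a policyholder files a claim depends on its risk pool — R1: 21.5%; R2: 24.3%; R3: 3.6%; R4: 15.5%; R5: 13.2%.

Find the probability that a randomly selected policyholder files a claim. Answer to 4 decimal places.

P(C) = P(C|R1)·P(R1) + P(C|R2)·P(R2) + P(C|R3)·P(R3) + P(C|R4)·P(R4) + P(C|R5)·P(R5)
      = 0.215·0.22 + 0.243·0.04 + 0.036·0.09 + 0.155·0.61 + 0.132·0.04
      = 0.0473 + 0.00972 + 0.00324 + 0.09455 + 0.00528 = 0.16009

P(C) ≈ 0.1601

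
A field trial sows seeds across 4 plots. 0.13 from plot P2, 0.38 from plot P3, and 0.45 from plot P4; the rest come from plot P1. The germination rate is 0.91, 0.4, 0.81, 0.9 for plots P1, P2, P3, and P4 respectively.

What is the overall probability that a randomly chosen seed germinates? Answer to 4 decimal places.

P(P1) = 1 − (0.13 + 0.38 + 0.45) = 0.04.
By the law of total probability,
P(G) = P(G|P1)·P(P1) + P(G|P2)·P(P2) + P(G|P3)·P(P3) + P(G|P4)·P(P4)
      = 0.91·0.04 + 0.4·0.13 + 0.81·0.38 + 0.9·0.45
      = 0.0364 + 0.052 + 0.3078 + 0.405 = 0.8012

0.8012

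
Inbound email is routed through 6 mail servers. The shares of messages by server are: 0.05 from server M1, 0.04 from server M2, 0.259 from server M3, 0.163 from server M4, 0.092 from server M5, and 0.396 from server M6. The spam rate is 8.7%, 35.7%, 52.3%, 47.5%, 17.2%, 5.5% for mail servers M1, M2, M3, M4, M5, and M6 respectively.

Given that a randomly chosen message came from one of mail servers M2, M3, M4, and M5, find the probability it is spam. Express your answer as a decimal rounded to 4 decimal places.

P(S|J) ≈ 0.4386

Let J = {M2, M3, M4, M5}.
P(J) = 0.04 + 0.259 + 0.163 + 0.092 = 0.554.
P(S ∩ J) = 0.357·0.04 + 0.523·0.259 + 0.475·0.163 + 0.172·0.092 = 0.01428 + 0.135457 + 0.077425 + 0.015824 = 0.242986.
P(S | J) = 0.242986 / 0.554 = 0.438603…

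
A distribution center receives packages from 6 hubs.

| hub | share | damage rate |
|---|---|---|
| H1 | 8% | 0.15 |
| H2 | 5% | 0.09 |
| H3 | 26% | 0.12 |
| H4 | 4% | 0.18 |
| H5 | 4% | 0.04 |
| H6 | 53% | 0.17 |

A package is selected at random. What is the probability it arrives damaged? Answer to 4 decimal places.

P(D) = P(D|H1)·P(H1) + P(D|H2)·P(H2) + P(D|H3)·P(H3) + P(D|H4)·P(H4) + P(D|H5)·P(H5) + P(D|H6)·P(H6)
      = 0.15·0.08 + 0.09·0.05 + 0.12·0.26 + 0.18·0.04 + 0.04·0.04 + 0.17·0.53
      = 0.012 + 0.0045 + 0.0312 + 0.0072 + 0.0016 + 0.0901 = 0.1466

0.1466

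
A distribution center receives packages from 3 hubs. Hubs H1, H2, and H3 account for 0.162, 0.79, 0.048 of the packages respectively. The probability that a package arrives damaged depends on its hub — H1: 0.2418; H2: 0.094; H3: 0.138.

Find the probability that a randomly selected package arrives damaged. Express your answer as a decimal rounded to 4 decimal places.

P(D) ≈ 0.1201

Summing over the partition,
P(D) = P(D|H1)·P(H1) + P(D|H2)·P(H2) + P(D|H3)·P(H3)
      = 0.2418·0.162 + 0.094·0.79 + 0.138·0.048
      = 0.0391716 + 0.07426 + 0.006624 = 0.1200556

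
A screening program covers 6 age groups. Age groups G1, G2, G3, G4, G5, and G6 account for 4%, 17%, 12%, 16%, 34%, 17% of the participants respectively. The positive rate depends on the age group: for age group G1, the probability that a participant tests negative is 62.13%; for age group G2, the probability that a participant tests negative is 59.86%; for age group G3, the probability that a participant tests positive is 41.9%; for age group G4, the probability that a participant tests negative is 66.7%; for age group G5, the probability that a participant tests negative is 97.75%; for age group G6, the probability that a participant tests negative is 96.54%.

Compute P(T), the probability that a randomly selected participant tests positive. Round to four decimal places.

0.2005

P(T|G1) = 1 − 0.6213 = 0.3787.
P(T|G2) = 1 − 0.5986 = 0.4014.
P(T|G4) = 1 − 0.667 = 0.333.
P(T|G5) = 1 − 0.9775 = 0.0225.
P(T|G6) = 1 − 0.9654 = 0.0346.
Summing over the partition,
P(T) = P(T|G1)·P(G1) + P(T|G2)·P(G2) + P(T|G3)·P(G3) + P(T|G4)·P(G4) + P(T|G5)·P(G5) + P(T|G6)·P(G6)
      = 0.3787·0.04 + 0.4014·0.17 + 0.419·0.12 + 0.333·0.16 + 0.0225·0.34 + 0.0346·0.17
      = 0.015148 + 0.068238 + 0.05028 + 0.05328 + 0.00765 + 0.005882 = 0.200478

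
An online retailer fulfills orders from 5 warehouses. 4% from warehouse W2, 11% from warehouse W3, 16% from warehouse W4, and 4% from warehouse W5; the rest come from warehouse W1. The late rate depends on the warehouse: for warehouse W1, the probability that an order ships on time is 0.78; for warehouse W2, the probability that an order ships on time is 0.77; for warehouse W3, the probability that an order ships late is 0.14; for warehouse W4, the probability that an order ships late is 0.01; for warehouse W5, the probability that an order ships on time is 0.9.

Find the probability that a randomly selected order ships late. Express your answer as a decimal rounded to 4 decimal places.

0.1732

P(W1) = 1 − (0.04 + 0.11 + 0.16 + 0.04) = 0.65.
P(L|W1) = 1 − 0.78 = 0.22.
P(L|W2) = 1 − 0.77 = 0.23.
P(L|W5) = 1 − 0.9 = 0.1.
P(L) = P(L|W1)·P(W1) + P(L|W2)·P(W2) + P(L|W3)·P(W3) + P(L|W4)·P(W4) + P(L|W5)·P(W5)
      = 0.22·0.65 + 0.23·0.04 + 0.14·0.11 + 0.01·0.16 + 0.1·0.04
      = 0.143 + 0.0092 + 0.0154 + 0.0016 + 0.004 = 0.1732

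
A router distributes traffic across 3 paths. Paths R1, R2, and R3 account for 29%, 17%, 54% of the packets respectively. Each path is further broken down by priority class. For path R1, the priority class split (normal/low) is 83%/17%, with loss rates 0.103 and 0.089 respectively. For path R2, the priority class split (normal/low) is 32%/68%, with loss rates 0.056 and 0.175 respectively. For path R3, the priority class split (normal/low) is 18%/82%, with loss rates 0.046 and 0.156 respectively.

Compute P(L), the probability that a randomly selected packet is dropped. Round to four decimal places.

P(L|R1) = 0.83·0.103 + 0.17·0.089 = 0.08549 + 0.01513 = 0.10062
P(L|R2) = 0.32·0.056 + 0.68·0.175 = 0.01792 + 0.119 = 0.13692
P(L|R3) = 0.18·0.046 + 0.82·0.156 = 0.00828 + 0.12792 = 0.1362
By total probability over the outer partition,
P(L) = 0.29·0.10062 + 0.17·0.13692 + 0.54·0.1362
      = 0.0291798 + 0.0232764 + 0.073548 = 0.1260042

P(L) ≈ 0.1260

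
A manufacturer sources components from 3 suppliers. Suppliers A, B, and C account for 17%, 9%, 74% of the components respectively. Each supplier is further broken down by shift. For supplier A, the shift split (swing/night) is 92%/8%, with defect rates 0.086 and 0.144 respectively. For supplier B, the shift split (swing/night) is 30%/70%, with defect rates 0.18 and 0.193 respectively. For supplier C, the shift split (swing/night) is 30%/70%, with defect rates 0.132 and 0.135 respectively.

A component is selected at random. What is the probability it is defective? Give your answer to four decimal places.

P(D|A) = 0.92·0.086 + 0.08·0.144 = 0.07912 + 0.01152 = 0.09064
P(D|B) = 0.3·0.18 + 0.7·0.193 = 0.054 + 0.1351 = 0.1891
P(D|C) = 0.3·0.132 + 0.7·0.135 = 0.0396 + 0.0945 = 0.1341
By total probability over the outer partition,
P(D) = 0.17·0.09064 + 0.09·0.1891 + 0.74·0.1341
      = 0.0154088 + 0.017019 + 0.099234 = 0.1316618

0.1317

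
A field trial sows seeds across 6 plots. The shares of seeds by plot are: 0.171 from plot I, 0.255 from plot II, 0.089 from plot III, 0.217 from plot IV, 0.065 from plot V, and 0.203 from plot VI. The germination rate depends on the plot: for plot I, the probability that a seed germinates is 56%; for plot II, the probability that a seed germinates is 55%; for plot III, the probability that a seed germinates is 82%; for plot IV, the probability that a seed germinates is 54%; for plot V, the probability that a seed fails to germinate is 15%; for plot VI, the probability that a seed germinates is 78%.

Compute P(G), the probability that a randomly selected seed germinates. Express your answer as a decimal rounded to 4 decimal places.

0.6398

P(G|V) = 1 − 0.15 = 0.85.
P(G) = P(G|I)·P(I) + P(G|II)·P(II) + P(G|III)·P(III) + P(G|IV)·P(IV) + P(G|V)·P(V) + P(G|VI)·P(VI)
      = 0.56·0.171 + 0.55·0.255 + 0.82·0.089 + 0.54·0.217 + 0.85·0.065 + 0.78·0.203
      = 0.09576 + 0.14025 + 0.07298 + 0.11718 + 0.05525 + 0.15834 = 0.63976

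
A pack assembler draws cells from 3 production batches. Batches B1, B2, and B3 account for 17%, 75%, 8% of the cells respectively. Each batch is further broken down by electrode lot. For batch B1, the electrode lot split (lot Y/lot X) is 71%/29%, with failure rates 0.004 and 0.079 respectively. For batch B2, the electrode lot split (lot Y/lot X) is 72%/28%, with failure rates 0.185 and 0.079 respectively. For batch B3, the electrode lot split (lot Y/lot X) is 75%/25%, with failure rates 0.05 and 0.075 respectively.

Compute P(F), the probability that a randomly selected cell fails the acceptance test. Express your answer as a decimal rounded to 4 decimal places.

P(F|B1) = 0.71·0.004 + 0.29·0.079 = 0.00284 + 0.02291 = 0.02575
P(F|B2) = 0.72·0.185 + 0.28·0.079 = 0.1332 + 0.02212 = 0.15532
P(F|B3) = 0.75·0.05 + 0.25·0.075 = 0.0375 + 0.01875 = 0.05625
By total probability over the outer partition,
P(F) = 0.17·0.02575 + 0.75·0.15532 + 0.08·0.05625
      = 0.0043775 + 0.11649 + 0.0045 = 0.1253675

0.1254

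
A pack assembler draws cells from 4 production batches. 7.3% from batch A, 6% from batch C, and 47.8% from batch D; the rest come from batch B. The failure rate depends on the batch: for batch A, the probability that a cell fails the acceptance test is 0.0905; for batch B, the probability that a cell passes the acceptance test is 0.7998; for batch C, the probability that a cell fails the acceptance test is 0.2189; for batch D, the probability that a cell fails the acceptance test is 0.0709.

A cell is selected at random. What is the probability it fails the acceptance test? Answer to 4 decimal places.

P(F) ≈ 0.1315

P(B) = 1 − (0.073 + 0.06 + 0.478) = 0.389.
P(F|B) = 1 − 0.7998 = 0.2002.
P(F) = P(F|A)·P(A) + P(F|B)·P(B) + P(F|C)·P(C) + P(F|D)·P(D)
      = 0.0905·0.073 + 0.2002·0.389 + 0.2189·0.06 + 0.0709·0.478
      = 0.0066065 + 0.0778778 + 0.013134 + 0.0338902 = 0.1315085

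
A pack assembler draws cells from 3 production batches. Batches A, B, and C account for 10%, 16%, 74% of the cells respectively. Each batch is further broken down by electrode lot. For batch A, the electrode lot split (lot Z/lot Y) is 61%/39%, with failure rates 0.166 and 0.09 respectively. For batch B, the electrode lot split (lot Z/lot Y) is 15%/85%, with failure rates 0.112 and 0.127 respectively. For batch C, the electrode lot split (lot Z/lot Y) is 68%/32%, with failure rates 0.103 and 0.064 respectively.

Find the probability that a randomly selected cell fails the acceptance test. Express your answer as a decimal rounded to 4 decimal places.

P(F|A) = 0.61·0.166 + 0.39·0.09 = 0.10126 + 0.0351 = 0.13636
P(F|B) = 0.15·0.112 + 0.85·0.127 = 0.0168 + 0.10795 = 0.12475
P(F|C) = 0.68·0.103 + 0.32·0.064 = 0.07004 + 0.02048 = 0.09052
Then overall,
P(F) = 0.1·0.13636 + 0.16·0.12475 + 0.74·0.09052
      = 0.013636 + 0.01996 + 0.0669848 = 0.1005808

0.1006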